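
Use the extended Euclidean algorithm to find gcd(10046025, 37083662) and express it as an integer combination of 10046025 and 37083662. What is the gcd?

11

Euclidean algorithm:
37083662 = 3*10046025 + 6945587
10046025 = 1*6945587 + 3100438
6945587 = 2*3100438 + 744711
3100438 = 4*744711 + 121594
744711 = 6*121594 + 15147
121594 = 8*15147 + 418
15147 = 36*418 + 99
418 = 4*99 + 22
99 = 4*22 + 11
22 = 2*11 + 0
gcd(10046025, 37083662) = 11.
Working backward:
11 = 99 − 4·22
11 = −4·418 + 17·99
11 = 17·15147 − 616·418
11 = −616·121594 + 4945·15147
11 = 4945·744711 − 30286·121594
11 = −30286·3100438 + 126089·744711
11 = 126089·6945587 − 282464·3100438
11 = −282464·10046025 + 408553·6945587
11 = 408553·37083662 − 1508123·10046025
So 11 = (408553)·37083662 + (-1508123)·10046025.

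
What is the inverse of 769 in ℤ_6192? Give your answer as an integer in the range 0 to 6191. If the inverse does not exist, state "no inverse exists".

1393

Extended Euclidean algorithm:
6192 = 8×769 + 40
769 = 19×40 + 9
40 = 4×9 + 4
9 = 2×4 + 1
4 = 4×1 + 0
Since gcd(769, 6192) = 1, back-substitute to write 1 as a combination:
1 = 9 − 2·4
1 = −2·40 + 9·9
1 = 9·769 − 173·40
1 = −173·6192 + 1393·769
So 769·1393 ≡ 1 (mod 6192).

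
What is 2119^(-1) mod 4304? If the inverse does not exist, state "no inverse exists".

Apply the Euclidean algorithm to 4304 and 2119:
4304 = 2*2119 + 66
2119 = 32*66 + 7
66 = 9*7 + 3
7 = 2*3 + 1
3 = 3*1 + 0
The gcd is 1. Working backward:
1 = 7 − 2·3
1 = −2·66 + 19·7
1 = 19·2119 − 610·66
1 = −610·4304 + 1239·2119
So 2119·1239 ≡ 1 (mod 4304).

1239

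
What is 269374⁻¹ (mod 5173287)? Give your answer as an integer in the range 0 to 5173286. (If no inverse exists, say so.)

Compute gcd(269374, 5173287):
5173287 = 19·269374 + 55181
269374 = 4·55181 + 48650
55181 = 1·48650 + 6531
48650 = 7·6531 + 2933
6531 = 2·2933 + 665
2933 = 4·665 + 273
665 = 2·273 + 119
273 = 2·119 + 35
119 = 3·35 + 14
35 = 2·14 + 7
14 = 2·7 + 0
The gcd is 7, not 1, hence no inverse exists.

no inverse exists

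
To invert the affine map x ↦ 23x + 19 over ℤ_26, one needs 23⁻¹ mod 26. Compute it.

17

Run Euclid on (26, 23):
26 = 1*23 + 3
23 = 7*3 + 2
3 = 1*2 + 1
2 = 2*1 + 0
gcd = 1, so the inverse exists. Back-substitute:
1 = 3 − 2
1 = −23 + 8·3
1 = 8·26 − 9·23
Thus 23·(-9) ≡ 1 (mod 26); reducing, -9 mod 26 = 17.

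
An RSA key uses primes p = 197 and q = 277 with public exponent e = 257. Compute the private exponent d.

φ(n) = (p−1)(q−1) = 196·276 = 54096.
Need d with 257·d ≡ 1 (mod 54096). Apply the extended Euclidean algorithm:
54096 = 210*257 + 126
257 = 2*126 + 5
126 = 25*5 + 1
5 = 5*1 + 0
Back-substitute:
1 = 126 − 25·5
1 = −25·257 + 51·126
1 = 51·54096 − 10735·257
So 257·(-10735) ≡ 1 (mod 54096), hence d ≡ -10735 ≡ 43361 (mod 54096).

43361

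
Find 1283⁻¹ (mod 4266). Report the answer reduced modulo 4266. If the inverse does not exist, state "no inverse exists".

Run Euclid on (4266, 1283):
4266 = 3·1283 + 417
1283 = 3·417 + 32
417 = 13·32 + 1
32 = 32·1 + 0
Since gcd(1283, 4266) = 1, back-substitute to write 1 as a combination:
1 = 417 − 13·32
1 = −13·1283 + 40·417
1 = 40·4266 − 133·1283
Hence 1283⁻¹ ≡ -133 ≡ 4133 (mod 4266).

4133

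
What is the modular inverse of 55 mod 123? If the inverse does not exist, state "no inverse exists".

85

Apply the Euclidean algorithm to 123 and 55:
123 = 2×55 + 13
55 = 4×13 + 3
13 = 4×3 + 1
3 = 3×1 + 0
Since gcd(55, 123) = 1, back-substitute to write 1 as a combination:
1 = 13 − 4·3
1 = −4·55 + 17·13
1 = 17·123 − 38·55
Hence 55⁻¹ ≡ -38 ≡ 85 (mod 123).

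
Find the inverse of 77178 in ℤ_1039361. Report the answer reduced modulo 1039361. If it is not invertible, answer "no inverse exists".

Extended Euclidean algorithm:
1039361 = 13×77178 + 36047
77178 = 2×36047 + 5084
36047 = 7×5084 + 459
5084 = 11×459 + 35
459 = 13×35 + 4
35 = 8×4 + 3
4 = 1×3 + 1
3 = 3×1 + 0
gcd = 1, so the inverse exists. Back-substitute:
1 = 4 − 3
1 = −35 + 9·4
1 = 9·459 − 118·35
1 = −118·5084 + 1307·459
1 = 1307·36047 − 9267·5084
1 = −9267·77178 + 19841·36047
1 = 19841·1039361 − 267200·77178
So 77178·(-267200) ≡ 1 (mod 1039361), and -267200 ≡ 772161 (mod 1039361).

772161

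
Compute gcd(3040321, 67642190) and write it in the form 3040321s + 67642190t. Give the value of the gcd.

1

Euclidean algorithm:
67642190 = 22*3040321 + 755128
3040321 = 4*755128 + 19809
755128 = 38*19809 + 2386
19809 = 8*2386 + 721
2386 = 3*721 + 223
721 = 3*223 + 52
223 = 4*52 + 15
52 = 3*15 + 7
15 = 2*7 + 1
7 = 7*1 + 0
gcd(3040321, 67642190) = 1.
Back-substituting:
1 = 15 − 2·7
1 = −2·52 + 7·15
1 = 7·223 − 30·52
1 = −30·721 + 97·223
1 = 97·2386 − 321·721
1 = −321·19809 + 2665·2386
1 = 2665·755128 − 101591·19809
1 = −101591·3040321 + 409029·755128
1 = 409029·67642190 − 9100229·3040321
So 1 = (409029)·67642190 + (-9100229)·3040321.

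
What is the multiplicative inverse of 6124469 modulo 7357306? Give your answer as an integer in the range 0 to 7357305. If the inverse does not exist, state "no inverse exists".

6581673

Apply the Euclidean algorithm to 7357306 and 6124469:
7357306 = 1*6124469 + 1232837
6124469 = 4*1232837 + 1193121
1232837 = 1*1193121 + 39716
1193121 = 30*39716 + 1641
39716 = 24*1641 + 332
1641 = 4*332 + 313
332 = 1*313 + 19
313 = 16*19 + 9
19 = 2*9 + 1
9 = 9*1 + 0
gcd = 1, so the inverse exists. Back-substitute:
1 = 19 − 2·9
1 = −2·313 + 33·19
1 = 33·332 − 35·313
1 = −35·1641 + 173·332
1 = 173·39716 − 4187·1641
1 = −4187·1193121 + 125783·39716
1 = 125783·1232837 − 129970·1193121
1 = −129970·6124469 + 645663·1232837
1 = 645663·7357306 − 775633·6124469
Hence 6124469⁻¹ ≡ -775633 ≡ 6581673 (mod 7357306).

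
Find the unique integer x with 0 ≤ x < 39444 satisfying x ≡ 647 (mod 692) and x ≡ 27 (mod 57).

Write x = 647 + 692·k. Then 692·k ≡ 27 − 647 ≡ 7 (mod 57).
Need 692⁻¹ mod 57. Extended Euclid on (57, 8):
57 = 7×8 + 1
8 = 8×1 + 0
Back-substitute:
1 = 57 − 7·8
692⁻¹ ≡ 50 (mod 57), so k ≡ 50·7 ≡ 8 (mod 57).
x = 647 + 692·8 = 6183.

6183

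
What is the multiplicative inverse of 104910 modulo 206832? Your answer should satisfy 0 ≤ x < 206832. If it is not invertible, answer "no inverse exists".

no inverse exists

Euclidean algorithm on 206832, 104910:
206832 = 1*104910 + 101922
104910 = 1*101922 + 2988
101922 = 34*2988 + 330
2988 = 9*330 + 18
330 = 18*18 + 6
18 = 3*6 + 0
The gcd is 6, not 1, hence no inverse exists.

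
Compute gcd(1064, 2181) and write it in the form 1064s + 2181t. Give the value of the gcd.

Repeated division:
2181 = 2×1064 + 53
1064 = 20×53 + 4
53 = 13×4 + 1
4 = 4×1 + 0
gcd(1064, 2181) = 1.
Working backward:
1 = 53 − 13·4
1 = −13·1064 + 261·53
1 = 261·2181 − 535·1064
So 1 = (261)·2181 + (-535)·1064.

1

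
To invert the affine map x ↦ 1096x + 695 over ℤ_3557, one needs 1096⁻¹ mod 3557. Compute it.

1957

Extended Euclidean algorithm:
3557 = 3×1096 + 269
1096 = 4×269 + 20
269 = 13×20 + 9
20 = 2×9 + 2
9 = 4×2 + 1
2 = 2×1 + 0
gcd = 1, so the inverse exists. Back-substitute:
1 = 9 − 4·2
1 = −4·20 + 9·9
1 = 9·269 − 121·20
1 = −121·1096 + 493·269
1 = 493·3557 − 1600·1096
So 1096·(-1600) ≡ 1 (mod 3557), and -1600 ≡ 1957 (mod 3557).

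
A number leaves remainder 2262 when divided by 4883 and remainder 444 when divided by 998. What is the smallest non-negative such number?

Write x = 2262 + 4883·k. Then 4883·k ≡ 444 − 2262 ≡ 178 (mod 998).
Need 4883⁻¹ mod 998. Extended Euclid on (998, 891):
998 = 1×891 + 107
891 = 8×107 + 35
107 = 3×35 + 2
35 = 17×2 + 1
2 = 2×1 + 0
Back-substitute:
1 = 35 − 17·2
1 = −17·107 + 52·35
1 = 52·891 − 433·107
1 = −433·998 + 485·891
4883⁻¹ ≡ 485 (mod 998), so k ≡ 485·178 ≡ 502 (mod 998).
x = 2262 + 4883·502 = 2453528.

2453528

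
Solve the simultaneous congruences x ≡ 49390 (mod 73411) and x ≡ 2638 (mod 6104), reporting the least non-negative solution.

Write x = 49390 + 73411·k. Then 73411·k ≡ 2638 − 49390 ≡ 2080 (mod 6104).
Need 73411⁻¹ mod 6104. Extended Euclid on (6104, 163):
6104 = 37*163 + 73
163 = 2*73 + 17
73 = 4*17 + 5
17 = 3*5 + 2
5 = 2*2 + 1
2 = 2*1 + 0
Back-substitute:
1 = 5 − 2·2
1 = −2·17 + 7·5
1 = 7·73 − 30·17
1 = −30·163 + 67·73
1 = 67·6104 − 2509·163
73411⁻¹ ≡ 3595 (mod 6104), so k ≡ 3595·2080 ≡ 200 (mod 6104).
x = 49390 + 73411·200 = 14731590.

14731590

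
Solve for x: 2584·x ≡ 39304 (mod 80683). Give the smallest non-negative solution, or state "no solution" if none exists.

33987

First find gcd(2584, 80683):
80683 = 31*2584 + 579
2584 = 4*579 + 268
579 = 2*268 + 43
268 = 6*43 + 10
43 = 4*10 + 3
10 = 3*3 + 1
3 = 3*1 + 0
gcd = 1, so a unique solution mod 80683 exists.
Back-substitute for the Bézout coefficients:
1 = 10 − 3·3
1 = −3·43 + 13·10
1 = 13·268 − 81·43
1 = −81·579 + 175·268
1 = 175·2584 − 781·579
1 = −781·80683 + 24386·2584
So 2584·(24386) ≡ 1 (mod 80683), giving 2584⁻¹ ≡ 24386.
x ≡ 2584⁻¹·39304 ≡ 24386·39304 ≡ 33987 (mod 80683).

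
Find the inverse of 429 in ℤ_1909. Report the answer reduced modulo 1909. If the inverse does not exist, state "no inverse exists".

Run Euclid on (1909, 429):
1909 = 4*429 + 193
429 = 2*193 + 43
193 = 4*43 + 21
43 = 2*21 + 1
21 = 21*1 + 0
The gcd is 1. Working backward:
1 = 43 − 2·21
1 = −2·193 + 9·43
1 = 9·429 − 20·193
1 = −20·1909 + 89·429
So 429·89 ≡ 1 (mod 1909).

89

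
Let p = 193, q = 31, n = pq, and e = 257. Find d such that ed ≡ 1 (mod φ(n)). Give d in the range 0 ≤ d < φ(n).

φ(n) = (p−1)(q−1) = 192·30 = 5760.
Need d with 257·d ≡ 1 (mod 5760). Apply the extended Euclidean algorithm:
5760 = 22·257 + 106
257 = 2·106 + 45
106 = 2·45 + 16
45 = 2·16 + 13
16 = 1·13 + 3
13 = 4·3 + 1
3 = 3·1 + 0
Back-substitute:
1 = 13 − 4·3
1 = −4·16 + 5·13
1 = 5·45 − 14·16
1 = −14·106 + 33·45
1 = 33·257 − 80·106
1 = −80·5760 + 1793·257
So 257·1793 ≡ 1 (mod 5760), hence d = 1793.

1793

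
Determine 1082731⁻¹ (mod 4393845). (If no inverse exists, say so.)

Run Euclid on (4393845, 1082731):
4393845 = 4*1082731 + 62921
1082731 = 17*62921 + 13074
62921 = 4*13074 + 10625
13074 = 1*10625 + 2449
10625 = 4*2449 + 829
2449 = 2*829 + 791
829 = 1*791 + 38
791 = 20*38 + 31
38 = 1*31 + 7
31 = 4*7 + 3
7 = 2*3 + 1
3 = 3*1 + 0
gcd = 1, so the inverse exists. Back-substitute:
1 = 7 − 2·3
1 = −2·31 + 9·7
1 = 9·38 − 11·31
1 = −11·791 + 229·38
1 = 229·829 − 240·791
1 = −240·2449 + 709·829
1 = 709·10625 − 3076·2449
1 = −3076·13074 + 3785·10625
1 = 3785·62921 − 18216·13074
1 = −18216·1082731 + 313457·62921
1 = 313457·4393845 − 1272044·1082731
Thus 1082731·(-1272044) ≡ 1 (mod 4393845); reducing, -1272044 mod 4393845 = 3121801.

3121801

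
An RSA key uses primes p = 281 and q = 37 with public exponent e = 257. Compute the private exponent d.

φ(n) = (p−1)(q−1) = 280·36 = 10080.
Need d with 257·d ≡ 1 (mod 10080). Apply the extended Euclidean algorithm:
10080 = 39·257 + 57
257 = 4·57 + 29
57 = 1·29 + 28
29 = 1·28 + 1
28 = 28·1 + 0
Back-substitute:
1 = 29 − 28
1 = −57 + 2·29
1 = 2·257 − 9·57
1 = −9·10080 + 353·257
So 257·353 ≡ 1 (mod 10080), hence d = 353.

353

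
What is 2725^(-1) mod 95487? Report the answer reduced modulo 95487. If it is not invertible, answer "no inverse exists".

92929

Run Euclid on (95487, 2725):
95487 = 35*2725 + 112
2725 = 24*112 + 37
112 = 3*37 + 1
37 = 37*1 + 0
Since gcd(2725, 95487) = 1, back-substitute to write 1 as a combination:
1 = 112 − 3·37
1 = −3·2725 + 73·112
1 = 73·95487 − 2558·2725
Hence 2725⁻¹ ≡ -2558 ≡ 92929 (mod 95487).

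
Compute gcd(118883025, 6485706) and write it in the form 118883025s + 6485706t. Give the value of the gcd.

Euclidean algorithm:
118883025 = 18×6485706 + 2140317
6485706 = 3×2140317 + 64755
2140317 = 33×64755 + 3402
64755 = 19×3402 + 117
3402 = 29×117 + 9
117 = 13×9 + 0
gcd(118883025, 6485706) = 9.
Working backward:
9 = 3402 − 29·117
9 = −29·64755 + 552·3402
9 = 552·2140317 − 18245·64755
9 = −18245·6485706 + 55287·2140317
9 = 55287·118883025 − 1013411·6485706
So 9 = (55287)·118883025 + (-1013411)·6485706.

9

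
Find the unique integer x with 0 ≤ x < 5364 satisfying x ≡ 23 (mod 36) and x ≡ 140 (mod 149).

Write x = 23 + 36·k. Then 36·k ≡ 140 − 23 ≡ 117 (mod 149).
Need 36⁻¹ mod 149. Extended Euclid on (149, 36):
149 = 4*36 + 5
36 = 7*5 + 1
5 = 5*1 + 0
Back-substitute:
1 = 36 − 7·5
1 = −7·149 + 29·36
36⁻¹ ≡ 29 (mod 149), so k ≡ 29·117 ≡ 115 (mod 149).
x = 23 + 36·115 = 4163.

4163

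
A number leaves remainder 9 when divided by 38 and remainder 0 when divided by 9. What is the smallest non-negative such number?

9

Write x = 9 + 38·k. Then 38·k ≡ 0 − 9 ≡ 0 (mod 9).
Need 38⁻¹ mod 9. Extended Euclid on (9, 2):
9 = 4×2 + 1
2 = 2×1 + 0
Back-substitute:
1 = 9 − 4·2
38⁻¹ ≡ 5 (mod 9), so k ≡ 5·0 ≡ 0 (mod 9).
x = 9 + 38·0 = 9.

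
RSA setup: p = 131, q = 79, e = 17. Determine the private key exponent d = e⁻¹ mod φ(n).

φ(n) = (p−1)(q−1) = 130·78 = 10140.
Need d with 17·d ≡ 1 (mod 10140). Apply the extended Euclidean algorithm:
10140 = 596*17 + 8
17 = 2*8 + 1
8 = 8*1 + 0
Back-substitute:
1 = 17 − 2·8
1 = −2·10140 + 1193·17
So 17·1193 ≡ 1 (mod 10140), hence d = 1193.

1193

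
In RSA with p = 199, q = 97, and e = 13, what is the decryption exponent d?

φ(n) = (p−1)(q−1) = 198·96 = 19008.
Need d with 13·d ≡ 1 (mod 19008). Apply the extended Euclidean algorithm:
19008 = 1462×13 + 2
13 = 6×2 + 1
2 = 2×1 + 0
Back-substitute:
1 = 13 − 6·2
1 = −6·19008 + 8773·13
So 13·8773 ≡ 1 (mod 19008), hence d = 8773.

8773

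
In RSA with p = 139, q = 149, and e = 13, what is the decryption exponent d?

φ(n) = (p−1)(q−1) = 138·148 = 20424.
Need d with 13·d ≡ 1 (mod 20424). Apply the extended Euclidean algorithm:
20424 = 1571*13 + 1
13 = 13*1 + 0
Back-substitute:
1 = 20424 − 1571·13
So 13·(-1571) ≡ 1 (mod 20424), hence d ≡ -1571 ≡ 18853 (mod 20424).

18853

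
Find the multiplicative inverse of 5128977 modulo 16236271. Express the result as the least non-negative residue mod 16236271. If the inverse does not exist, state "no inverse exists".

806958

Apply the Euclidean algorithm to 16236271 and 5128977:
16236271 = 3*5128977 + 849340
5128977 = 6*849340 + 32937
849340 = 25*32937 + 25915
32937 = 1*25915 + 7022
25915 = 3*7022 + 4849
7022 = 1*4849 + 2173
4849 = 2*2173 + 503
2173 = 4*503 + 161
503 = 3*161 + 20
161 = 8*20 + 1
20 = 20*1 + 0
gcd = 1, so the inverse exists. Back-substitute:
1 = 161 − 8·20
1 = −8·503 + 25·161
1 = 25·2173 − 108·503
1 = −108·4849 + 241·2173
1 = 241·7022 − 349·4849
1 = −349·25915 + 1288·7022
1 = 1288·32937 − 1637·25915
1 = −1637·849340 + 42213·32937
1 = 42213·5128977 − 254915·849340
1 = −254915·16236271 + 806958·5128977
So 5128977·806958 ≡ 1 (mod 16236271).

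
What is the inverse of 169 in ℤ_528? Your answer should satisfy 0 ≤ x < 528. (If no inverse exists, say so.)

Apply the Euclidean algorithm to 528 and 169:
528 = 3×169 + 21
169 = 8×21 + 1
21 = 21×1 + 0
The gcd is 1. Working backward:
1 = 169 − 8·21
1 = −8·528 + 25·169
So 169·25 ≡ 1 (mod 528).

25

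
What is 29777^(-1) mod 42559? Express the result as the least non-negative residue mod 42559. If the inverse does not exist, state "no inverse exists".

Compute gcd(29777, 42559):
42559 = 1*29777 + 12782
29777 = 2*12782 + 4213
12782 = 3*4213 + 143
4213 = 29*143 + 66
143 = 2*66 + 11
66 = 6*11 + 0
The gcd is 11, not 1, hence no inverse exists.

no inverse exists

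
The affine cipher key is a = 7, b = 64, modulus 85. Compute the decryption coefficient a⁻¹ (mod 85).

73

Run Euclid on (85, 7):
85 = 12·7 + 1
7 = 7·1 + 0
gcd = 1, so the inverse exists. Back-substitute:
1 = 85 − 12·7
Thus 7·(-12) ≡ 1 (mod 85); reducing, -12 mod 85 = 73.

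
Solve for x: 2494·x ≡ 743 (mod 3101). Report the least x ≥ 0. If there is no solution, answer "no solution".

949

First find gcd(2494, 3101):
3101 = 1*2494 + 607
2494 = 4*607 + 66
607 = 9*66 + 13
66 = 5*13 + 1
13 = 13*1 + 0
gcd = 1, so a unique solution mod 3101 exists.
Back-substitute for the Bézout coefficients:
1 = 66 − 5·13
1 = −5·607 + 46·66
1 = 46·2494 − 189·607
1 = −189·3101 + 235·2494
So 2494·(235) ≡ 1 (mod 3101), giving 2494⁻¹ ≡ 235.
x ≡ 2494⁻¹·743 ≡ 235·743 ≡ 949 (mod 3101).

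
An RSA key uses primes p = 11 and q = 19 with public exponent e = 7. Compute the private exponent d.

103

φ(n) = (p−1)(q−1) = 10·18 = 180.
Need d with 7·d ≡ 1 (mod 180). Apply the extended Euclidean algorithm:
180 = 25×7 + 5
7 = 1×5 + 2
5 = 2×2 + 1
2 = 2×1 + 0
Back-substitute:
1 = 5 − 2·2
1 = −2·7 + 3·5
1 = 3·180 − 77·7
So 7·(-77) ≡ 1 (mod 180), hence d ≡ -77 ≡ 103 (mod 180).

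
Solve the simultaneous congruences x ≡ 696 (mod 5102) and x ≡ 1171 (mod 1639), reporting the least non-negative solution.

Write x = 696 + 5102·k. Then 5102·k ≡ 1171 − 696 ≡ 475 (mod 1639).
Need 5102⁻¹ mod 1639. Extended Euclid on (1639, 185):
1639 = 8×185 + 159
185 = 1×159 + 26
159 = 6×26 + 3
26 = 8×3 + 2
3 = 1×2 + 1
2 = 2×1 + 0
Back-substitute:
1 = 3 − 2
1 = −26 + 9·3
1 = 9·159 − 55·26
1 = −55·185 + 64·159
1 = 64·1639 − 567·185
5102⁻¹ ≡ 1072 (mod 1639), so k ≡ 1072·475 ≡ 1110 (mod 1639).
x = 696 + 5102·1110 = 5663916.

5663916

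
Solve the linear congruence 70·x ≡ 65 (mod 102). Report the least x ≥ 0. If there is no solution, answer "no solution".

gcd(70, 102):
102 = 1*70 + 32
70 = 2*32 + 6
32 = 5*6 + 2
6 = 3*2 + 0
gcd = 2, but 2 ∤ 65, so the congruence has no solution.

no solution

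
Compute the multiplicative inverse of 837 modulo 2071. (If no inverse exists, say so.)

1445

gcd(2071, 837) by repeated division:
2071 = 2·837 + 397
837 = 2·397 + 43
397 = 9·43 + 10
43 = 4·10 + 3
10 = 3·3 + 1
3 = 3·1 + 0
Since gcd(837, 2071) = 1, back-substitute to write 1 as a combination:
1 = 10 − 3·3
1 = −3·43 + 13·10
1 = 13·397 − 120·43
1 = −120·837 + 253·397
1 = 253·2071 − 626·837
Hence 837⁻¹ ≡ -626 ≡ 1445 (mod 2071).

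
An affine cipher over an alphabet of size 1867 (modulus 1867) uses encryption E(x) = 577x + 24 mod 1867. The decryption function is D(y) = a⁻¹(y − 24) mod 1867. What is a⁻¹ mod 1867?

453

Apply the Euclidean algorithm to 1867 and 577:
1867 = 3·577 + 136
577 = 4·136 + 33
136 = 4·33 + 4
33 = 8·4 + 1
4 = 4·1 + 0
gcd = 1, so the inverse exists. Back-substitute:
1 = 33 − 8·4
1 = −8·136 + 33·33
1 = 33·577 − 140·136
1 = −140·1867 + 453·577
So 577·453 ≡ 1 (mod 1867).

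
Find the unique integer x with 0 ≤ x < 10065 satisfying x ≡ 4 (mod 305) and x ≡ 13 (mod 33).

Write x = 4 + 305·k. Then 305·k ≡ 13 − 4 ≡ 9 (mod 33).
Need 305⁻¹ mod 33. Extended Euclid on (33, 8):
33 = 4×8 + 1
8 = 8×1 + 0
Back-substitute:
1 = 33 − 4·8
305⁻¹ ≡ 29 (mod 33), so k ≡ 29·9 ≡ 30 (mod 33).
x = 4 + 305·30 = 9154.

9154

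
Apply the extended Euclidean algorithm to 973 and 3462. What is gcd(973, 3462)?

Apply Euclid's algorithm to 3462 and 973:
3462 = 3·973 + 543
973 = 1·543 + 430
543 = 1·430 + 113
430 = 3·113 + 91
113 = 1·91 + 22
91 = 4·22 + 3
22 = 7·3 + 1
3 = 3·1 + 0
gcd(973, 3462) = 1.
Express as a combination:
1 = 22 − 7·3
1 = −7·91 + 29·22
1 = 29·113 − 36·91
1 = −36·430 + 137·113
1 = 137·543 − 173·430
1 = −173·973 + 310·543
1 = 310·3462 − 1103·973
So 1 = (310)·3462 + (-1103)·973.

1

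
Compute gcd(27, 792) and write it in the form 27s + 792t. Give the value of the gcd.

9

Euclidean algorithm:
792 = 29×27 + 9
27 = 3×9 + 0
gcd(27, 792) = 9.
Working backward:
9 = 792 − 29·27
So 9 = (1)·792 + (-29)·27.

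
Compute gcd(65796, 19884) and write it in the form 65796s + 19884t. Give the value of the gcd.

12

Repeated division:
65796 = 3*19884 + 6144
19884 = 3*6144 + 1452
6144 = 4*1452 + 336
1452 = 4*336 + 108
336 = 3*108 + 12
108 = 9*12 + 0
gcd(65796, 19884) = 12.
Working backward:
12 = 336 − 3·108
12 = −3·1452 + 13·336
12 = 13·6144 − 55·1452
12 = −55·19884 + 178·6144
12 = 178·65796 − 589·19884
So 12 = (178)·65796 + (-589)·19884.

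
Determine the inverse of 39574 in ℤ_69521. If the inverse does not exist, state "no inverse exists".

gcd(69521, 39574) by repeated division:
69521 = 1×39574 + 29947
39574 = 1×29947 + 9627
29947 = 3×9627 + 1066
9627 = 9×1066 + 33
1066 = 32×33 + 10
33 = 3×10 + 3
10 = 3×3 + 1
3 = 3×1 + 0
The gcd is 1. Working backward:
1 = 10 − 3·3
1 = −3·33 + 10·10
1 = 10·1066 − 323·33
1 = −323·9627 + 2917·1066
1 = 2917·29947 − 9074·9627
1 = −9074·39574 + 11991·29947
1 = 11991·69521 − 21065·39574
Hence 39574⁻¹ ≡ -21065 ≡ 48456 (mod 69521).

48456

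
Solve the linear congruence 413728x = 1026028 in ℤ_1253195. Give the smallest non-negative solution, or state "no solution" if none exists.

942431

First find gcd(413728, 1253195):
1253195 = 3·413728 + 12011
413728 = 34·12011 + 5354
12011 = 2·5354 + 1303
5354 = 4·1303 + 142
1303 = 9·142 + 25
142 = 5·25 + 17
25 = 1·17 + 8
17 = 2·8 + 1
8 = 8·1 + 0
gcd = 1, so a unique solution mod 1253195 exists.
Back-substitute for the Bézout coefficients:
1 = 17 − 2·8
1 = −2·25 + 3·17
1 = 3·142 − 17·25
1 = −17·1303 + 156·142
1 = 156·5354 − 641·1303
1 = −641·12011 + 1438·5354
1 = 1438·413728 − 49533·12011
1 = −49533·1253195 + 150037·413728
So 413728·(150037) ≡ 1 (mod 1253195), giving 413728⁻¹ ≡ 150037.
x ≡ 413728⁻¹·1026028 ≡ 150037·1026028 ≡ 942431 (mod 1253195).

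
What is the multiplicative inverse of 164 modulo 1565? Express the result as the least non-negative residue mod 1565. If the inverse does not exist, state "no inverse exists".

334

Extended Euclidean algorithm:
1565 = 9×164 + 89
164 = 1×89 + 75
89 = 1×75 + 14
75 = 5×14 + 5
14 = 2×5 + 4
5 = 1×4 + 1
4 = 4×1 + 0
gcd = 1, so the inverse exists. Back-substitute:
1 = 5 − 4
1 = −14 + 3·5
1 = 3·75 − 16·14
1 = −16·89 + 19·75
1 = 19·164 − 35·89
1 = −35·1565 + 334·164
So 164·334 ≡ 1 (mod 1565).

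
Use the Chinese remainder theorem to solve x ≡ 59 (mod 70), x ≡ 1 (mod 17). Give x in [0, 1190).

Write x = 59 + 70·k. Then 70·k ≡ 1 − 59 ≡ 10 (mod 17).
Need 70⁻¹ mod 17. Extended Euclid on (17, 2):
17 = 8*2 + 1
2 = 2*1 + 0
Back-substitute:
1 = 17 − 8·2
70⁻¹ ≡ 9 (mod 17), so k ≡ 9·10 ≡ 5 (mod 17).
x = 59 + 70·5 = 409.

409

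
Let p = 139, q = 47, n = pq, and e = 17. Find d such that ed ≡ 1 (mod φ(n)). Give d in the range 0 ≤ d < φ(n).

4481

φ(n) = (p−1)(q−1) = 138·46 = 6348.
Need d with 17·d ≡ 1 (mod 6348). Apply the extended Euclidean algorithm:
6348 = 373·17 + 7
17 = 2·7 + 3
7 = 2·3 + 1
3 = 3·1 + 0
Back-substitute:
1 = 7 − 2·3
1 = −2·17 + 5·7
1 = 5·6348 − 1867·17
So 17·(-1867) ≡ 1 (mod 6348), hence d ≡ -1867 ≡ 4481 (mod 6348).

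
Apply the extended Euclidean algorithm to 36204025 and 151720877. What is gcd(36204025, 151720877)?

11

Euclidean algorithm:
151720877 = 4·36204025 + 6904777
36204025 = 5·6904777 + 1680140
6904777 = 4·1680140 + 184217
1680140 = 9·184217 + 22187
184217 = 8·22187 + 6721
22187 = 3·6721 + 2024
6721 = 3·2024 + 649
2024 = 3·649 + 77
649 = 8·77 + 33
77 = 2·33 + 11
33 = 3·11 + 0
gcd(36204025, 151720877) = 11.
Back-substituting:
11 = 77 − 2·33
11 = −2·649 + 17·77
11 = 17·2024 − 53·649
11 = −53·6721 + 176·2024
11 = 176·22187 − 581·6721
11 = −581·184217 + 4824·22187
11 = 4824·1680140 − 43997·184217
11 = −43997·6904777 + 180812·1680140
11 = 180812·36204025 − 948057·6904777
11 = −948057·151720877 + 3973040·36204025
So 11 = (-948057)·151720877 + (3973040)·36204025.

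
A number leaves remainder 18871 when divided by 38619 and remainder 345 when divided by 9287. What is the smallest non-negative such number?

196048915

Write x = 18871 + 38619·k. Then 38619·k ≡ 345 − 18871 ≡ 48 (mod 9287).
Need 38619⁻¹ mod 9287. Extended Euclid on (9287, 1471):
9287 = 6×1471 + 461
1471 = 3×461 + 88
461 = 5×88 + 21
88 = 4×21 + 4
21 = 5×4 + 1
4 = 4×1 + 0
Back-substitute:
1 = 21 − 5·4
1 = −5·88 + 21·21
1 = 21·461 − 110·88
1 = −110·1471 + 351·461
1 = 351·9287 − 2216·1471
38619⁻¹ ≡ 7071 (mod 9287), so k ≡ 7071·48 ≡ 5076 (mod 9287).
x = 18871 + 38619·5076 = 196048915.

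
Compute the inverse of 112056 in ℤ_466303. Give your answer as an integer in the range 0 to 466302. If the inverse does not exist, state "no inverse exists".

113126

Run Euclid on (466303, 112056):
466303 = 4·112056 + 18079
112056 = 6·18079 + 3582
18079 = 5·3582 + 169
3582 = 21·169 + 33
169 = 5·33 + 4
33 = 8·4 + 1
4 = 4·1 + 0
gcd = 1, so the inverse exists. Back-substitute:
1 = 33 − 8·4
1 = −8·169 + 41·33
1 = 41·3582 − 869·169
1 = −869·18079 + 4386·3582
1 = 4386·112056 − 27185·18079
1 = −27185·466303 + 113126·112056
So 112056·113126 ≡ 1 (mod 466303).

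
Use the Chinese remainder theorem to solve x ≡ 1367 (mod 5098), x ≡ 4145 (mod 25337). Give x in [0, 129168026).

10595011

Write x = 1367 + 5098·k. Then 5098·k ≡ 4145 − 1367 ≡ 2778 (mod 25337).
Need 5098⁻¹ mod 25337. Extended Euclid on (25337, 5098):
25337 = 4×5098 + 4945
5098 = 1×4945 + 153
4945 = 32×153 + 49
153 = 3×49 + 6
49 = 8×6 + 1
6 = 6×1 + 0
Back-substitute:
1 = 49 − 8·6
1 = −8·153 + 25·49
1 = 25·4945 − 808·153
1 = −808·5098 + 833·4945
1 = 833·25337 − 4140·5098
5098⁻¹ ≡ 21197 (mod 25337), so k ≡ 21197·2778 ≡ 2078 (mod 25337).
x = 1367 + 5098·2078 = 10595011.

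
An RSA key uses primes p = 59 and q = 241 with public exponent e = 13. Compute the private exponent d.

φ(n) = (p−1)(q−1) = 58·240 = 13920.
Need d with 13·d ≡ 1 (mod 13920). Apply the extended Euclidean algorithm:
13920 = 1070×13 + 10
13 = 1×10 + 3
10 = 3×3 + 1
3 = 3×1 + 0
Back-substitute:
1 = 10 − 3·3
1 = −3·13 + 4·10
1 = 4·13920 − 4283·13
So 13·(-4283) ≡ 1 (mod 13920), hence d ≡ -4283 ≡ 9637 (mod 13920).

9637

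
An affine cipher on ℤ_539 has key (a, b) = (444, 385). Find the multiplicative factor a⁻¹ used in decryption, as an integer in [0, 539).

278

Apply the Euclidean algorithm to 539 and 444:
539 = 1·444 + 95
444 = 4·95 + 64
95 = 1·64 + 31
64 = 2·31 + 2
31 = 15·2 + 1
2 = 2·1 + 0
The gcd is 1. Working backward:
1 = 31 − 15·2
1 = −15·64 + 31·31
1 = 31·95 − 46·64
1 = −46·444 + 215·95
1 = 215·539 − 261·444
Thus 444·(-261) ≡ 1 (mod 539); reducing, -261 mod 539 = 278.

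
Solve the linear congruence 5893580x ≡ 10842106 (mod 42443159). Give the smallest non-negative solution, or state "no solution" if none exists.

First find gcd(5893580, 42443159):
42443159 = 7·5893580 + 1188099
5893580 = 4·1188099 + 1141184
1188099 = 1·1141184 + 46915
1141184 = 24·46915 + 15224
46915 = 3·15224 + 1243
15224 = 12·1243 + 308
1243 = 4·308 + 11
308 = 28·11 + 0
gcd = 11 and 11 | 10842106, so solutions exist. Divide through by 11: 535780x ≡ 985646 (mod 3858469).
Now find 535780⁻¹ mod 3858469:
3858469 = 7*535780 + 108009
535780 = 4*108009 + 103744
108009 = 1*103744 + 4265
103744 = 24*4265 + 1384
4265 = 3*1384 + 113
1384 = 12*113 + 28
113 = 4*28 + 1
28 = 28*1 + 0
Back-substitute:
1 = 113 − 4·28
1 = −4·1384 + 49·113
1 = 49·4265 − 151·1384
1 = −151·103744 + 3673·4265
1 = 3673·108009 − 3824·103744
1 = −3824·535780 + 18969·108009
1 = 18969·3858469 − 136607·535780
So 535780·(-136607) ≡ 1 (mod 3858469), i.e. 535780⁻¹ ≡ 3721862.
Then x ≡ 3721862·985646 ≡ 2849571 (mod 3858469); the smallest non-negative solution is x = 2849571.

2849571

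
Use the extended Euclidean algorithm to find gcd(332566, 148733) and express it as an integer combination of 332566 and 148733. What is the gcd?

13

Repeated division:
332566 = 2*148733 + 35100
148733 = 4*35100 + 8333
35100 = 4*8333 + 1768
8333 = 4*1768 + 1261
1768 = 1*1261 + 507
1261 = 2*507 + 247
507 = 2*247 + 13
247 = 19*13 + 0
gcd(332566, 148733) = 13.
Working backward:
13 = 507 − 2·247
13 = −2·1261 + 5·507
13 = 5·1768 − 7·1261
13 = −7·8333 + 33·1768
13 = 33·35100 − 139·8333
13 = −139·148733 + 589·35100
13 = 589·332566 − 1317·148733
So 13 = (589)·332566 + (-1317)·148733.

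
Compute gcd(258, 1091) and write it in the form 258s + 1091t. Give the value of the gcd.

1

Apply Euclid's algorithm to 1091 and 258:
1091 = 4·258 + 59
258 = 4·59 + 22
59 = 2·22 + 15
22 = 1·15 + 7
15 = 2·7 + 1
7 = 7·1 + 0
gcd(258, 1091) = 1.
Express as a combination:
1 = 15 − 2·7
1 = −2·22 + 3·15
1 = 3·59 − 8·22
1 = −8·258 + 35·59
1 = 35·1091 − 148·258
So 1 = (35)·1091 + (-148)·258.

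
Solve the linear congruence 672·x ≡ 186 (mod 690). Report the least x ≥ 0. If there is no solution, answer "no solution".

First find gcd(672, 690):
690 = 1·672 + 18
672 = 37·18 + 6
18 = 3·6 + 0
gcd = 6 and 6 | 186, so solutions exist. Divide through by 6: 112x ≡ 31 (mod 115).
Now find 112⁻¹ mod 115:
115 = 1*112 + 3
112 = 37*3 + 1
3 = 3*1 + 0
Back-substitute:
1 = 112 − 37·3
1 = −37·115 + 38·112
So 112⁻¹ ≡ 38 (mod 115).
Then x ≡ 38·31 ≡ 28 (mod 115); the smallest non-negative solution is x = 28.

28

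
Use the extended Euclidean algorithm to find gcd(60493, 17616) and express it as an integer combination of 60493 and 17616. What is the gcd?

Apply Euclid's algorithm to 60493 and 17616:
60493 = 3*17616 + 7645
17616 = 2*7645 + 2326
7645 = 3*2326 + 667
2326 = 3*667 + 325
667 = 2*325 + 17
325 = 19*17 + 2
17 = 8*2 + 1
2 = 2*1 + 0
gcd(60493, 17616) = 1.
Express as a combination:
1 = 17 − 8·2
1 = −8·325 + 153·17
1 = 153·667 − 314·325
1 = −314·2326 + 1095·667
1 = 1095·7645 − 3599·2326
1 = −3599·17616 + 8293·7645
1 = 8293·60493 − 28478·17616
So 1 = (8293)·60493 + (-28478)·17616.

1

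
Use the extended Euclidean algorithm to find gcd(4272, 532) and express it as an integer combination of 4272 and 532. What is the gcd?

Repeated division:
4272 = 8*532 + 16
532 = 33*16 + 4
16 = 4*4 + 0
gcd(4272, 532) = 4.
Working backward:
4 = 532 − 33·16
4 = −33·4272 + 265·532
So 4 = (-33)·4272 + (265)·532.

4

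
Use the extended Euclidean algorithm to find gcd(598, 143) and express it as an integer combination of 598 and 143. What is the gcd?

Euclidean algorithm:
598 = 4·143 + 26
143 = 5·26 + 13
26 = 2·13 + 0
gcd(598, 143) = 13.
Back-substituting:
13 = 143 − 5·26
13 = −5·598 + 21·143
So 13 = (-5)·598 + (21)·143.

13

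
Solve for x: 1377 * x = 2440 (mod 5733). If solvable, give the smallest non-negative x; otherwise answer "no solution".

gcd(1377, 5733):
5733 = 4·1377 + 225
1377 = 6·225 + 27
225 = 8·27 + 9
27 = 3·9 + 0
gcd = 9, but 9 ∤ 2440, so the congruence has no solution.

no solution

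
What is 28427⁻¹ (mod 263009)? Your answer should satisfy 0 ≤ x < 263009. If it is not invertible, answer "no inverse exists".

201973

Apply the Euclidean algorithm to 263009 and 28427:
263009 = 9*28427 + 7166
28427 = 3*7166 + 6929
7166 = 1*6929 + 237
6929 = 29*237 + 56
237 = 4*56 + 13
56 = 4*13 + 4
13 = 3*4 + 1
4 = 4*1 + 0
The gcd is 1. Working backward:
1 = 13 − 3·4
1 = −3·56 + 13·13
1 = 13·237 − 55·56
1 = −55·6929 + 1608·237
1 = 1608·7166 − 1663·6929
1 = −1663·28427 + 6597·7166
1 = 6597·263009 − 61036·28427
Hence 28427⁻¹ ≡ -61036 ≡ 201973 (mod 263009).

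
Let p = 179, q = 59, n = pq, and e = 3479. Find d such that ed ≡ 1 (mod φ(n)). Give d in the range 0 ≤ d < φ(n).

3015

φ(n) = (p−1)(q−1) = 178·58 = 10324.
Need d with 3479·d ≡ 1 (mod 10324). Apply the extended Euclidean algorithm:
10324 = 2*3479 + 3366
3479 = 1*3366 + 113
3366 = 29*113 + 89
113 = 1*89 + 24
89 = 3*24 + 17
24 = 1*17 + 7
17 = 2*7 + 3
7 = 2*3 + 1
3 = 3*1 + 0
Back-substitute:
1 = 7 − 2·3
1 = −2·17 + 5·7
1 = 5·24 − 7·17
1 = −7·89 + 26·24
1 = 26·113 − 33·89
1 = −33·3366 + 983·113
1 = 983·3479 − 1016·3366
1 = −1016·10324 + 3015·3479
So 3479·3015 ≡ 1 (mod 10324), hence d = 3015.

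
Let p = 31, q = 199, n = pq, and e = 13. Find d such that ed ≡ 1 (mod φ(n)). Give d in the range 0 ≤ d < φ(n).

φ(n) = (p−1)(q−1) = 30·198 = 5940.
Need d with 13·d ≡ 1 (mod 5940). Apply the extended Euclidean algorithm:
5940 = 456×13 + 12
13 = 1×12 + 1
12 = 12×1 + 0
Back-substitute:
1 = 13 − 12
1 = −5940 + 457·13
So 13·457 ≡ 1 (mod 5940), hence d = 457.

457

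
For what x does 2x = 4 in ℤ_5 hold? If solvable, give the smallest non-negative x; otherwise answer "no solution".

2

First find gcd(2, 5):
5 = 2×2 + 1
2 = 2×1 + 0
gcd = 1, so a unique solution mod 5 exists.
Back-substitute for the Bézout coefficients:
1 = 5 − 2·2
So 2·(-2) ≡ 1 (mod 5), giving 2⁻¹ ≡ 3.
x ≡ 2⁻¹·4 ≡ 3·4 ≡ 2 (mod 5).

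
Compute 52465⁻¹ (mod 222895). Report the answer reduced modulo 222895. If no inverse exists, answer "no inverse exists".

Compute gcd(52465, 222895):
222895 = 4×52465 + 13035
52465 = 4×13035 + 325
13035 = 40×325 + 35
325 = 9×35 + 10
35 = 3×10 + 5
10 = 2×5 + 0
gcd(52465, 222895) = 5 ≠ 1, so 52465 has no multiplicative inverse modulo 222895.

no inverse exists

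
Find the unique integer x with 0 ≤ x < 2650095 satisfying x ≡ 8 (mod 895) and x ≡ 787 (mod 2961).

Write x = 8 + 895·k. Then 895·k ≡ 787 − 8 ≡ 779 (mod 2961).
Need 895⁻¹ mod 2961. Extended Euclid on (2961, 895):
2961 = 3*895 + 276
895 = 3*276 + 67
276 = 4*67 + 8
67 = 8*8 + 3
8 = 2*3 + 2
3 = 1*2 + 1
2 = 2*1 + 0
Back-substitute:
1 = 3 − 2
1 = −8 + 3·3
1 = 3·67 − 25·8
1 = −25·276 + 103·67
1 = 103·895 − 334·276
1 = −334·2961 + 1105·895
895⁻¹ ≡ 1105 (mod 2961), so k ≡ 1105·779 ≡ 2105 (mod 2961).
x = 8 + 895·2105 = 1883983.

1883983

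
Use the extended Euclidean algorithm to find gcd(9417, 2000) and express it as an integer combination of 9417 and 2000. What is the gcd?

1

Repeated division:
9417 = 4*2000 + 1417
2000 = 1*1417 + 583
1417 = 2*583 + 251
583 = 2*251 + 81
251 = 3*81 + 8
81 = 10*8 + 1
8 = 8*1 + 0
gcd(9417, 2000) = 1.
Working backward:
1 = 81 − 10·8
1 = −10·251 + 31·81
1 = 31·583 − 72·251
1 = −72·1417 + 175·583
1 = 175·2000 − 247·1417
1 = −247·9417 + 1163·2000
So 1 = (-247)·9417 + (1163)·2000.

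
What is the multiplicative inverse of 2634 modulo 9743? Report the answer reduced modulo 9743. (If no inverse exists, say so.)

Extended Euclidean algorithm:
9743 = 3*2634 + 1841
2634 = 1*1841 + 793
1841 = 2*793 + 255
793 = 3*255 + 28
255 = 9*28 + 3
28 = 9*3 + 1
3 = 3*1 + 0
Since gcd(2634, 9743) = 1, back-substitute to write 1 as a combination:
1 = 28 − 9·3
1 = −9·255 + 82·28
1 = 82·793 − 255·255
1 = −255·1841 + 592·793
1 = 592·2634 − 847·1841
1 = −847·9743 + 3133·2634
So 2634·3133 ≡ 1 (mod 9743).

3133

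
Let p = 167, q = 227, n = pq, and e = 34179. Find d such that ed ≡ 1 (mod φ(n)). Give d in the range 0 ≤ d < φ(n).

371

φ(n) = (p−1)(q−1) = 166·226 = 37516.
Need d with 34179·d ≡ 1 (mod 37516). Apply the extended Euclidean algorithm:
37516 = 1·34179 + 3337
34179 = 10·3337 + 809
3337 = 4·809 + 101
809 = 8·101 + 1
101 = 101·1 + 0
Back-substitute:
1 = 809 − 8·101
1 = −8·3337 + 33·809
1 = 33·34179 − 338·3337
1 = −338·37516 + 371·34179
So 34179·371 ≡ 1 (mod 37516), hence d = 371.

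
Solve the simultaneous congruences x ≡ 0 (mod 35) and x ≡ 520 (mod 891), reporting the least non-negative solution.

18340

Write x = 0 + 35·k. Then 35·k ≡ 520 − 0 ≡ 520 (mod 891).
Need 35⁻¹ mod 891. Extended Euclid on (891, 35):
891 = 25·35 + 16
35 = 2·16 + 3
16 = 5·3 + 1
3 = 3·1 + 0
Back-substitute:
1 = 16 − 5·3
1 = −5·35 + 11·16
1 = 11·891 − 280·35
35⁻¹ ≡ 611 (mod 891), so k ≡ 611·520 ≡ 524 (mod 891).
x = 0 + 35·524 = 18340.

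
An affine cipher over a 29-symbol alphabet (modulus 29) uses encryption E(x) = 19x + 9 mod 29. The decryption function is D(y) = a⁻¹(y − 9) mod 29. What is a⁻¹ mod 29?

Apply the Euclidean algorithm to 29 and 19:
29 = 1×19 + 10
19 = 1×10 + 9
10 = 1×9 + 1
9 = 9×1 + 0
gcd = 1, so the inverse exists. Back-substitute:
1 = 10 − 9
1 = −19 + 2·10
1 = 2·29 − 3·19
So 19·(-3) ≡ 1 (mod 29), and -3 ≡ 26 (mod 29).

26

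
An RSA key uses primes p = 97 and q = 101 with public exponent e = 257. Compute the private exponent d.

φ(n) = (p−1)(q−1) = 96·100 = 9600.
Need d with 257·d ≡ 1 (mod 9600). Apply the extended Euclidean algorithm:
9600 = 37*257 + 91
257 = 2*91 + 75
91 = 1*75 + 16
75 = 4*16 + 11
16 = 1*11 + 5
11 = 2*5 + 1
5 = 5*1 + 0
Back-substitute:
1 = 11 − 2·5
1 = −2·16 + 3·11
1 = 3·75 − 14·16
1 = −14·91 + 17·75
1 = 17·257 − 48·91
1 = −48·9600 + 1793·257
So 257·1793 ≡ 1 (mod 9600), hence d = 1793.

1793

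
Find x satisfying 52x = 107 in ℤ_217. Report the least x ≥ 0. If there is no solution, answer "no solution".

First find gcd(52, 217):
217 = 4*52 + 9
52 = 5*9 + 7
9 = 1*7 + 2
7 = 3*2 + 1
2 = 2*1 + 0
gcd = 1, so a unique solution mod 217 exists.
Back-substitute for the Bézout coefficients:
1 = 7 − 3·2
1 = −3·9 + 4·7
1 = 4·52 − 23·9
1 = −23·217 + 96·52
So 52·(96) ≡ 1 (mod 217), giving 52⁻¹ ≡ 96.
x ≡ 52⁻¹·107 ≡ 96·107 ≡ 73 (mod 217).

73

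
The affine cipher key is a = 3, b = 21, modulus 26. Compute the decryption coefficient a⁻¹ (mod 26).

9

Extended Euclidean algorithm:
26 = 8×3 + 2
3 = 1×2 + 1
2 = 2×1 + 0
The gcd is 1. Working backward:
1 = 3 − 2
1 = −26 + 9·3
So 3·9 ≡ 1 (mod 26).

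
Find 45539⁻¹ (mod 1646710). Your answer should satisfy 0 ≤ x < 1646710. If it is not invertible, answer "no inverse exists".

no inverse exists

Euclidean algorithm on 1646710, 45539:
1646710 = 36*45539 + 7306
45539 = 6*7306 + 1703
7306 = 4*1703 + 494
1703 = 3*494 + 221
494 = 2*221 + 52
221 = 4*52 + 13
52 = 4*13 + 0
gcd(45539, 1646710) = 13 ≠ 1, so 45539 has no multiplicative inverse modulo 1646710.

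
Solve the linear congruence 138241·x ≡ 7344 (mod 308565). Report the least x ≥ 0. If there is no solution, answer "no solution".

2529

First find gcd(138241, 308565):
308565 = 2×138241 + 32083
138241 = 4×32083 + 9909
32083 = 3×9909 + 2356
9909 = 4×2356 + 485
2356 = 4×485 + 416
485 = 1×416 + 69
416 = 6×69 + 2
69 = 34×2 + 1
2 = 2×1 + 0
gcd = 1, so a unique solution mod 308565 exists.
Back-substitute for the Bézout coefficients:
1 = 69 − 34·2
1 = −34·416 + 205·69
1 = 205·485 − 239·416
1 = −239·2356 + 1161·485
1 = 1161·9909 − 4883·2356
1 = −4883·32083 + 15810·9909
1 = 15810·138241 − 68123·32083
1 = −68123·308565 + 152056·138241
So 138241·(152056) ≡ 1 (mod 308565), giving 138241⁻¹ ≡ 152056.
x ≡ 138241⁻¹·7344 ≡ 152056·7344 ≡ 2529 (mod 308565).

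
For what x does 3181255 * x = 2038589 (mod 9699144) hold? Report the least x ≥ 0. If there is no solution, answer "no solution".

First find gcd(3181255, 9699144):
9699144 = 3×3181255 + 155379
3181255 = 20×155379 + 73675
155379 = 2×73675 + 8029
73675 = 9×8029 + 1414
8029 = 5×1414 + 959
1414 = 1×959 + 455
959 = 2×455 + 49
455 = 9×49 + 14
49 = 3×14 + 7
14 = 2×7 + 0
gcd = 7 and 7 | 2038589, so solutions exist. Divide through by 7: 454465x ≡ 291227 (mod 1385592).
Now find 454465⁻¹ mod 1385592:
1385592 = 3*454465 + 22197
454465 = 20*22197 + 10525
22197 = 2*10525 + 1147
10525 = 9*1147 + 202
1147 = 5*202 + 137
202 = 1*137 + 65
137 = 2*65 + 7
65 = 9*7 + 2
7 = 3*2 + 1
2 = 2*1 + 0
Back-substitute:
1 = 7 − 3·2
1 = −3·65 + 28·7
1 = 28·137 − 59·65
1 = −59·202 + 87·137
1 = 87·1147 − 494·202
1 = −494·10525 + 4533·1147
1 = 4533·22197 − 9560·10525
1 = −9560·454465 + 195733·22197
1 = 195733·1385592 − 596759·454465
So 454465·(-596759) ≡ 1 (mod 1385592), i.e. 454465⁻¹ ≡ 788833.
Then x ≡ 788833·291227 ≡ 1085675 (mod 1385592); the smallest non-negative solution is x = 1085675.

1085675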